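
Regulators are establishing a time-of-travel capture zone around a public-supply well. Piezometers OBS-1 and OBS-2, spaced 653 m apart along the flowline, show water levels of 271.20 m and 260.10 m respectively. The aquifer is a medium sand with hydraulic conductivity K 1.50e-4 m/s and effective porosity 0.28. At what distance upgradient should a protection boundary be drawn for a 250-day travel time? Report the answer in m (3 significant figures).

Hydraulic gradient i = (271.20 − 260.10) / 653 = 11.10 / 653 = 0.01700
K = 1.50e-4 m/s × 86400 s/d = 12.96 m/d
Darcy flux q = K·i = 12.96 × 0.01700 = 0.2203 m/d
Seepage velocity v = q / n = 0.2203 / 0.28 = 0.7868 m/d
L = v × T = 0.7868 × 250 = 196.7 m

197 m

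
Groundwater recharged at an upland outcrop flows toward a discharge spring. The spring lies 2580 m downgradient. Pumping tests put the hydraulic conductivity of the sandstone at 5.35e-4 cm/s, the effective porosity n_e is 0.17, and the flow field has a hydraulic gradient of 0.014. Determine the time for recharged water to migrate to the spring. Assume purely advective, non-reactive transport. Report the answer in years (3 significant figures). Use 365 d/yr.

186 years

K = 5.35e-4 cm/s × 864 = 0.4622 m/d
Specific discharge q = 0.4622 × 0.014 = 0.006471 m/d
Average linear velocity = 0.006471 / 0.17 = 0.03807 m/d
t = L / v = 2580 / 0.03807 = 67780 d
   = 67780 / 365 = 186 yr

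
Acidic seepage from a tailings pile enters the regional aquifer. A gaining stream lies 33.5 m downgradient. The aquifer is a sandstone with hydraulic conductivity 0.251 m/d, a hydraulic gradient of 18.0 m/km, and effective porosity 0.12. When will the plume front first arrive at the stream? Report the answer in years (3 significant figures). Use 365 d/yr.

2.44 years

q = Ki = 0.251 × 0.018 = 0.004518 m/d
Seepage velocity v = q / n = 0.004518 / 0.12 = 0.03765 m/d
t = L / v = 33.5 / 0.03765 = 889.8 d
   = 889.8 / 365 = 2.44 yr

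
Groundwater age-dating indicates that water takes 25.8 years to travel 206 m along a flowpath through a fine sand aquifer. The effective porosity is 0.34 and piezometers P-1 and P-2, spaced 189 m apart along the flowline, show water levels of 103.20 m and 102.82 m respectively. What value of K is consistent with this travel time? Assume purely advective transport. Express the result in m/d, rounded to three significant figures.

Hydraulic gradient i = (103.20 − 102.82) / 189 = 0.38 / 189 = 0.002011
t = 25.8 years = 9417 d
v = L / t = 206 / 9417 = 0.02188 m/d
K = v · n / i = 0.02188 × 0.34 / 0.002011 = 3.70 m/d

3.70 m/d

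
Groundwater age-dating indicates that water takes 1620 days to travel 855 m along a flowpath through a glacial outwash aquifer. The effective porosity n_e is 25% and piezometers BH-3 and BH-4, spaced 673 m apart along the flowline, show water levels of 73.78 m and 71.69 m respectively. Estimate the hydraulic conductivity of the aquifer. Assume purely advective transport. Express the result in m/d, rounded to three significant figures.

42.5 m/d

Hydraulic gradient i = (73.78 − 71.69) / 673 = 2.09 / 673 = 0.003105
v = L / t = 855 / 1620 = 0.5278 m/d
K = v · n / i = 0.5278 × 0.25 / 0.003105 = 42.5 m/d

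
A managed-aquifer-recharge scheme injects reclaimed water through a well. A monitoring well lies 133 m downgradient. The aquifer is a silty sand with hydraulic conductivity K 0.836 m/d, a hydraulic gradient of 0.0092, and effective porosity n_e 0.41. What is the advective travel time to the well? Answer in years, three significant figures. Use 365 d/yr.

19.4 years

q = Ki = 0.836 × 0.0092 = 0.007691 m/d
Seepage velocity v = q / n = 0.007691 / 0.41 = 0.01876 m/d
t = L / v = 133 / 0.01876 = 7090 d
   = 7090 / 365 = 19.4 yr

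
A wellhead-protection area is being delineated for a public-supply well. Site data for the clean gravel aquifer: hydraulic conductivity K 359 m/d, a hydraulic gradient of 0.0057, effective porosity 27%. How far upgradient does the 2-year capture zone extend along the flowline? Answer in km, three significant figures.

q = Ki = 359 × 0.0057 = 2.046 m/d
Average linear velocity = 2.046 / 0.27 = 7.579 m/d
T = 2 yr × 365 = 730 d
L = v × T = 7.579 × 730 = 5533 m
   = 5.53 km

5.53 km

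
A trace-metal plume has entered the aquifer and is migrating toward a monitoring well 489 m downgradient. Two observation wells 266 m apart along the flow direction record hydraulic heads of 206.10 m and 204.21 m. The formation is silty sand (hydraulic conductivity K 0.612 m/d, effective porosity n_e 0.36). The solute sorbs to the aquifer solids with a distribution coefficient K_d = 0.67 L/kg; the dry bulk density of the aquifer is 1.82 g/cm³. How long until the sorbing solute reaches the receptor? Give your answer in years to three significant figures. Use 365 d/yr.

Hydraulic gradient i = (206.10 − 204.21) / 266 = 1.89 / 266 = 0.007105
Specific discharge q = 0.612 × 0.007105 = 0.004348 m/d
Seepage velocity v = q / n = 0.004348 / 0.36 = 0.01208 m/d
Retardation R = 1 + ρ_b·K_d/n = 1 + 1.82×0.67/0.36 = 4.387
Contaminant velocity v_c = v/R = 0.01208/4.387 = 0.002753 m/d
t = L/v_c = 489/0.002753 = 177600 d
   = 177600/365 = 487 yr

487 years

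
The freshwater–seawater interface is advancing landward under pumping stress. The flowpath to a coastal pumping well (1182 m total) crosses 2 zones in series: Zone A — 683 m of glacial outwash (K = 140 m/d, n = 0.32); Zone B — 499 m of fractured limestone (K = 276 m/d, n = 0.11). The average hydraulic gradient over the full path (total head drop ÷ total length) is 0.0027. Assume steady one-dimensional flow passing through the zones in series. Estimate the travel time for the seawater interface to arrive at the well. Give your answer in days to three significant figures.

573 days

For zones in series the flux q is common to all zones; the equivalent conductivity is the harmonic (thickness-weighted) mean, K_eq = L_total / Σ(L_j/K_j).
Σ(L/K) = 683/140 + 499/276 = 4.879 + 1.808 = 6.687 d
K_eq = L_total / Σ(L/K) = 1182 / 6.687 = 176.8 m/d
q = K_eq · i = 176.8 × 0.0027 = 0.4773 m/d (same in every zone)
Zone A: v = q/n = 0.4773/0.32 = 1.492 m/d → t_A = 683/1.492 = 457.9 d
Zone B: v = q/n = 0.4773/0.11 = 4.339 m/d → t_B = 499/4.339 = 115.0 d
Total t = 457.9 + 115.0 = 572.9 d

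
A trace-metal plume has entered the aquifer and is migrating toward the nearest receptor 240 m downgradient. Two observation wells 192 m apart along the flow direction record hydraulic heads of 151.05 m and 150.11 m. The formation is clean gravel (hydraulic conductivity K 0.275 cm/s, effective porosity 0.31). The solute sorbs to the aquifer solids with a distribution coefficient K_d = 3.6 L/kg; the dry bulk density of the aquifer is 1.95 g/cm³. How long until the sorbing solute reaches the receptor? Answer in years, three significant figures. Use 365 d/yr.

Hydraulic gradient i = (151.05 − 150.11) / 192 = 0.94 / 192 = 0.004896
K = 0.275 cm/s × 864 = 237.6 m/d
Darcy flux q = K·i = 237.6 × 0.004896 = 1.163 m/d
Seepage velocity v = q / n = 1.163 / 0.31 = 3.752 m/d
Retardation R = 1 + ρ_b·K_d/n = 1 + 1.95×3.6/0.31 = 23.65
Contaminant velocity v_c = v/R = 3.752/23.65 = 0.1587 m/d
t = L/v_c = 240/0.1587 = 1512 d
   = 1512/365 = 4.14 yr

4.14 years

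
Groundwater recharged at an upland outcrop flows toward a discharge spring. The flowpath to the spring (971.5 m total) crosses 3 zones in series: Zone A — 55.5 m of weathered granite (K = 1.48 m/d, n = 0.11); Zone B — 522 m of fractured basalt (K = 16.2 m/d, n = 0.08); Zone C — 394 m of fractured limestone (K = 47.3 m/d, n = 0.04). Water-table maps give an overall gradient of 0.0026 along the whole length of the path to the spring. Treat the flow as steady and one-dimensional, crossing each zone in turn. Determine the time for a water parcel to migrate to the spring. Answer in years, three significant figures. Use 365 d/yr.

5.39 years

Continuity: the same q passes through each zone, so ΔH = q·Σ(L_j/K_j) — the zones act as resistances in series.
Σ(L/K) = 55.5/1.48 + 522/16.2 + 394/47.3 = 37.50 + 32.22 + 8.330 = 78.05 d
K_eq = L_total / Σ(L/K) = 971.5 / 78.05 = 12.45 m/d
q = K_eq · i = 12.45 × 0.0026 = 0.03236 m/d (same in every zone)
Zone A: v = q/n = 0.03236/0.11 = 0.2942 m/d → t_A = 55.5/0.2942 = 188.6 d
Zone B: v = q/n = 0.03236/0.08 = 0.4045 m/d → t_B = 522/0.4045 = 1290 d
Zone C: v = q/n = 0.03236/0.04 = 0.8090 m/d → t_C = 394/0.8090 = 487.0 d
Total t = 188.6 + 1290 + 487.0 = 1966 d
   = 1966 / 365 = 5.39 yr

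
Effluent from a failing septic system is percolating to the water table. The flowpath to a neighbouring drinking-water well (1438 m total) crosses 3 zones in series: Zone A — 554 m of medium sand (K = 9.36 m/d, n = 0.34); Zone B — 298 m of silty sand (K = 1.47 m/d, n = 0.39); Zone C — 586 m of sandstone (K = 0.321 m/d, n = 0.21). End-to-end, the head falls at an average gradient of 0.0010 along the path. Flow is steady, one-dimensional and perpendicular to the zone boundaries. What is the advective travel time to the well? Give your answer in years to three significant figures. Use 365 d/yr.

1700 years

For zones in series the flux q is common to all zones; the equivalent conductivity is the harmonic (thickness-weighted) mean, K_eq = L_total / Σ(L_j/K_j).
Σ(L/K) = 554/9.36 + 298/1.47 + 586/0.321 = 59.19 + 202.7 + 1826 = 2087 d
K_eq = L_total / Σ(L/K) = 1438 / 2087 = 0.6889 m/d
q = K_eq · i = 0.6889 × 0.0010 = 6.889e-4 m/d (same in every zone)
Zone A: v = q/n = 6.889e-4/0.34 = 0.002026 m/d → t_A = 554/0.002026 = 273400 d
Zone B: v = q/n = 6.889e-4/0.39 = 0.001766 m/d → t_B = 298/0.001766 = 168700 d
Zone C: v = q/n = 6.889e-4/0.21 = 0.003280 m/d → t_C = 586/0.003280 = 178600 d
Total t = 273400 + 168700 + 178600 = 620800 d
   = 620800 / 365 = 1700 yr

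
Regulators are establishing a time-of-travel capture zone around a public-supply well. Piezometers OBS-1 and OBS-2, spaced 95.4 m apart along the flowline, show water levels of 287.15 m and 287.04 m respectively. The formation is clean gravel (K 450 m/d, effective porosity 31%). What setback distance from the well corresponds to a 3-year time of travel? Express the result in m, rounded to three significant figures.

Hydraulic gradient i = (287.15 − 287.04) / 95.4 = 0.11 / 95.4 = 0.001153
q = Ki = 450 × 0.001153 = 0.5189 m/d
v_s = q/n_e = 0.5189/0.31 = 1.674 m/d
T = 3 yr × 365 = 1095 d
L = v × T = 1.674 × 1095 = 1833 m

1830 m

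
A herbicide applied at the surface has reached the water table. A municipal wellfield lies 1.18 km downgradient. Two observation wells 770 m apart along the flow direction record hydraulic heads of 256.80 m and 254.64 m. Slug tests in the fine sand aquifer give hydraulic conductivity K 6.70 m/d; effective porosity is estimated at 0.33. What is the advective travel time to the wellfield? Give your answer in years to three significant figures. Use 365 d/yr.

Hydraulic gradient i = (256.80 − 254.64) / 770 = 2.16 / 770 = 0.002805
Darcy flux q = K·i = 6.70 × 0.002805 = 0.01879 m/d
Seepage velocity v = q / n = 0.01879 / 0.33 = 0.05695 m/d
L = 1.18 km = 1180 m
t = L / v = 1180 / 0.05695 = 20720 d
   = 20720 / 365 = 56.8 yr

56.8 years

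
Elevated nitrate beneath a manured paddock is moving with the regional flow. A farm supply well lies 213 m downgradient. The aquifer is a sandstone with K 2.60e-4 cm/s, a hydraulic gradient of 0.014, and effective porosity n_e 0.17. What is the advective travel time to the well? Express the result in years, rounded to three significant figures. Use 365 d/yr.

31.5 years

K = 2.60e-4 cm/s × 864 = 0.2246 m/d
q = Ki = 0.2246 × 0.014 = 0.003145 m/d
Seepage velocity v = q / n = 0.003145 / 0.17 = 0.01850 m/d
t = L / v = 213 / 0.01850 = 11510 d
   = 11510 / 365 = 31.5 yr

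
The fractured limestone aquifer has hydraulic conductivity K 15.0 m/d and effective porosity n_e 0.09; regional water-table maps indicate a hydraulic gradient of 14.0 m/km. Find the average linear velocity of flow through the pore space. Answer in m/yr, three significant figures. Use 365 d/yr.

852 m/yr

q = Ki = 15.0 × 0.014 = 0.2100 m/d
Average linear velocity = 0.2100 / 0.09 = 2.333 m/d
   = 2.333 × 365 = 852 m/yr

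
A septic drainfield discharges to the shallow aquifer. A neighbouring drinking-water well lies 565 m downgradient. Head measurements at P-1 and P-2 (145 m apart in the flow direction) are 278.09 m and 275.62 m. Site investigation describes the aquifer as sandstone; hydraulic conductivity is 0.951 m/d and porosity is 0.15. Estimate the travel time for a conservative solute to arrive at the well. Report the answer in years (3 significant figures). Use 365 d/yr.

Hydraulic gradient i = (278.09 − 275.62) / 145 = 2.47 / 145 = 0.01703
Darcy flux q = K·i = 0.951 × 0.01703 = 0.01620 m/d
v = Ki/n = 0.951·0.01703/0.15 = 0.1080 m/d
t = L / v = 565 / 0.1080 = 5232 d
   = 5232 / 365 = 14.3 yr

14.3 years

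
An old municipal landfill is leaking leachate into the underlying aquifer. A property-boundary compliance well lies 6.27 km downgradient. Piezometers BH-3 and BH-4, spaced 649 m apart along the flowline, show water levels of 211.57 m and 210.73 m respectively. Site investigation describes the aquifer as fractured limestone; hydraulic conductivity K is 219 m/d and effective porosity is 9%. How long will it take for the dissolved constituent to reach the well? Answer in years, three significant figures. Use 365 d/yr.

Hydraulic gradient i = (211.57 − 210.73) / 649 = 0.84 / 649 = 0.001294
q = Ki = 219 × 0.001294 = 0.2835 m/d
v_s = q/n_e = 0.2835/0.09 = 3.149 m/d
L = 6.27 km = 6270 m
t = L / v = 6270 / 3.149 = 1991 d
   = 1991 / 365 = 5.45 yr

5.45 years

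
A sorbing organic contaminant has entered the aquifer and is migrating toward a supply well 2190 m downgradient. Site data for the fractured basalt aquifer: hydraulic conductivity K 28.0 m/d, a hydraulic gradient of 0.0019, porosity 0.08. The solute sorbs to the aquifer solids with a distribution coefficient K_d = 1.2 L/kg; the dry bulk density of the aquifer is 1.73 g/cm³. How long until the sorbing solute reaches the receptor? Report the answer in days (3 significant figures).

88800 days

q = Ki = 28.0 × 0.0019 = 0.05320 m/d
Average linear velocity = 0.05320 / 0.08 = 0.6650 m/d
Retardation R = 1 + ρ_b·K_d/n = 1 + 1.73×1.2/0.08 = 26.95
Contaminant velocity v_c = v/R = 0.6650/26.95 = 0.02468 m/d
t = L/v_c = 2190/0.02468 = 88750 d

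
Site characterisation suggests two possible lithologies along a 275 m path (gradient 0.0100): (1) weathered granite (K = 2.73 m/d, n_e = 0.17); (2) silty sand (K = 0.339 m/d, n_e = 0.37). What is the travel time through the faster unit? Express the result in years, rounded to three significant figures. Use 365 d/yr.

Unit 1 (weathered granite): v = 2.73×0.010/0.17 = 0.1606 m/d, t = 275/0.1606 = 1712 d
Unit 2 (silty sand): v = 0.339×0.010/0.37 = 0.009162 m/d, t = 275/0.009162 = 30010 d
Faster: 1712 d / 365 = 4.69 yr

4.69 years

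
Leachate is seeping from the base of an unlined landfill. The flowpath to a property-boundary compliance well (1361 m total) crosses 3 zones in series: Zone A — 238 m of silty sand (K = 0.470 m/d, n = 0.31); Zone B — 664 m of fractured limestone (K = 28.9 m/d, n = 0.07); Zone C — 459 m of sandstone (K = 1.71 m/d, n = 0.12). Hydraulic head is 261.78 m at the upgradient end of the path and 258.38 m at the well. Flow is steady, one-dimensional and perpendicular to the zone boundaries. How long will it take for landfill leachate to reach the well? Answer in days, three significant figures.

Total head drop ΔH = 261.78 − 258.38 = 3.40 m
Steady 1-D flow in series ⇒ the Darcy flux q is identical in every zone and the zone head losses add (resistances L/K in series).
Σ(L/K) = 238/0.470 + 664/28.9 + 459/1.71 = 506.4 + 22.98 + 268.4 = 797.8 d
q = ΔH / Σ(L/K) = 3.40 / 797.8 = 0.004262 m/d (same in every zone)
Zone A: v = q/n = 0.004262/0.31 = 0.01375 m/d → t_A = 238/0.01375 = 17310 d
Zone B: v = q/n = 0.004262/0.07 = 0.06088 m/d → t_B = 664/0.06088 = 10910 d
Zone C: v = q/n = 0.004262/0.12 = 0.03552 m/d → t_C = 459/0.03552 = 12920 d
Total t = 17310 + 10910 + 12920 = 41140 d

41100 days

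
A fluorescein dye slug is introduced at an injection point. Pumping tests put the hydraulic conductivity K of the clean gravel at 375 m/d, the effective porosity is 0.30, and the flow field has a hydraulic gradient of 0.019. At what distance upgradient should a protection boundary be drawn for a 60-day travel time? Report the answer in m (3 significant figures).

Darcy flux q = K·i = 375 × 0.019 = 7.125 m/d
v_s = q/n_e = 7.125/0.30 = 23.75 m/d
L = v × T = 23.75 × 60 = 1425 m

1430 m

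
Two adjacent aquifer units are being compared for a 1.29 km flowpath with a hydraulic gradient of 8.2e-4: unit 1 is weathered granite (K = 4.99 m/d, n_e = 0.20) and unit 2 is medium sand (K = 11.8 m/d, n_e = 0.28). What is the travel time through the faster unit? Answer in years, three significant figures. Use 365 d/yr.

102 years

Unit 1 (weathered granite): v = 4.99×8.2e-4/0.20 = 0.02046 m/d, t = 1290/0.02046 = 63050 d
Unit 2 (medium sand): v = 11.8×8.2e-4/0.28 = 0.03456 m/d, t = 1290/0.03456 = 37330 d
Faster: 37330 d / 365 = 102 yr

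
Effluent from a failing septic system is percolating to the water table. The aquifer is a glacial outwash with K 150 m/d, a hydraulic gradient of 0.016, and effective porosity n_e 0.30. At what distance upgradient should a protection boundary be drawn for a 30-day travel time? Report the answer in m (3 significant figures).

Specific discharge q = 150 × 0.016 = 2.400 m/d
v_s = q/n_e = 2.400/0.30 = 8.000 m/d
L = v × T = 8.000 × 30 = 240.0 m

240 m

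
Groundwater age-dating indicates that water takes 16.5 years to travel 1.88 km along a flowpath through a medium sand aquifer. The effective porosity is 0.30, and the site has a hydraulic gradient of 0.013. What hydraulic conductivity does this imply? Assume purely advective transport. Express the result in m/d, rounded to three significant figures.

7.20 m/d

t = 16.5 years = 6023 d
L = 1.88 km = 1880 m
v = L / t = 1880 / 6023 = 0.3122 m/d
K = v · n / i = 0.3122 × 0.30 / 0.013 = 7.20 m/d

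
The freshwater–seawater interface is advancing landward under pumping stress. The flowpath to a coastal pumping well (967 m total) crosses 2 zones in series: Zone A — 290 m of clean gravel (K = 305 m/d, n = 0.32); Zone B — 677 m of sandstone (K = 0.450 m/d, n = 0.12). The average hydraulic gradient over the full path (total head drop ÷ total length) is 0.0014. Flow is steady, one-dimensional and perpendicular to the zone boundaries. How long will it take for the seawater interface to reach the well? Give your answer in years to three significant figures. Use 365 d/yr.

530 years

Steady 1-D flow in series ⇒ the Darcy flux q is identical in every zone and the zone head losses add (resistances L/K in series).
Σ(L/K) = 290/305 + 677/0.450 = 0.9508 + 1504 = 1505 d
K_eq = L_total / Σ(L/K) = 967 / 1505 = 0.6424 m/d
q = K_eq · i = 0.6424 × 0.0014 = 8.993e-4 m/d (same in every zone)
Zone A: v = q/n = 8.993e-4/0.32 = 0.002810 m/d → t_A = 290/0.002810 = 103200 d
Zone B: v = q/n = 8.993e-4/0.12 = 0.007494 m/d → t_B = 677/0.007494 = 90340 d
Total t = 103200 + 90340 = 193500 d
   = 193500 / 365 = 530 yr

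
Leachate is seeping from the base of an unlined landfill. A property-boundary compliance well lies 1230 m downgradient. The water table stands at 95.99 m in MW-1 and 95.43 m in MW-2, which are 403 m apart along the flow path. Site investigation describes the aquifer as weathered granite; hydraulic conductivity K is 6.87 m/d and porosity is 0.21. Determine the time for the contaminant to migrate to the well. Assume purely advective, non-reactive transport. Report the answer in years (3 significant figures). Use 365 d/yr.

Hydraulic gradient i = (95.99 − 95.43) / 403 = 0.56 / 403 = 0.001390
Darcy flux q = K·i = 6.87 × 0.001390 = 0.009546 m/d
v = Ki/n = 6.87·0.001390/0.21 = 0.04546 m/d
t = L / v = 1230 / 0.04546 = 27060 d
   = 27060 / 365 = 74.1 yr

74.1 years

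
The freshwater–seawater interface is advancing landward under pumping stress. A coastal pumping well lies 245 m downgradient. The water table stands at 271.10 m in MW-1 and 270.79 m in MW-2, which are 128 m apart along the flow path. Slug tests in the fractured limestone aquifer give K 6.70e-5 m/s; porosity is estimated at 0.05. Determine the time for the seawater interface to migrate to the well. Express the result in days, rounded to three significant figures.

874 days

Hydraulic gradient i = (271.10 − 270.79) / 128 = 0.31 / 128 = 0.002422
K = 6.70e-5 m/s × 86400 s/d = 5.789 m/d
Darcy flux q = K·i = 5.789 × 0.002422 = 0.01402 m/d
Seepage velocity v = q / n = 0.01402 / 0.05 = 0.2804 m/d
t = L / v = 245 / 0.2804 = 873.8 d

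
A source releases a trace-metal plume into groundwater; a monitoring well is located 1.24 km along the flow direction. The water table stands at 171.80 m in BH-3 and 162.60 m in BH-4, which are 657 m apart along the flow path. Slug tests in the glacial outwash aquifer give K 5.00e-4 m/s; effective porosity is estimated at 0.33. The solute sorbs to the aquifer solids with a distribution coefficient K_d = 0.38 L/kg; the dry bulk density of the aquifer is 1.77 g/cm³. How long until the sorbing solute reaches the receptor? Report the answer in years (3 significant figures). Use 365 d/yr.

5.63 years

Hydraulic gradient i = (171.80 − 162.60) / 657 = 9.20 / 657 = 0.01400
K = 5.00e-4 m/s × 86400 s/d = 43.20 m/d
q = Ki = 43.20 × 0.01400 = 0.6049 m/d
v_s = q/n_e = 0.6049/0.33 = 1.833 m/d
Retardation R = 1 + ρ_b·K_d/n = 1 + 1.77×0.38/0.33 = 3.038
Contaminant velocity v_c = v/R = 1.833/3.038 = 0.6034 m/d
L = 1.24 km = 1240 m
t = L/v_c = 1240/0.6034 = 2055 d
   = 2055/365 = 5.63 yr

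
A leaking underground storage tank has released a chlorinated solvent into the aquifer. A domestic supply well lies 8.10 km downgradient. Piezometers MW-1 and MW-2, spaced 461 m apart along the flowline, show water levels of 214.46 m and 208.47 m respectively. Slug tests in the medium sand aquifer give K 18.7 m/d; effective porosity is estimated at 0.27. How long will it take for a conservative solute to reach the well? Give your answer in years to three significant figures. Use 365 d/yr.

24.7 years

Hydraulic gradient i = (214.46 − 208.47) / 461 = 5.99 / 461 = 0.01299
Specific discharge q = 18.7 × 0.01299 = 0.2430 m/d
v_s = q/n_e = 0.2430/0.27 = 0.8999 m/d
L = 8.10 km = 8100 m
t = L / v = 8100 / 0.8999 = 9001 d
   = 9001 / 365 = 24.7 yr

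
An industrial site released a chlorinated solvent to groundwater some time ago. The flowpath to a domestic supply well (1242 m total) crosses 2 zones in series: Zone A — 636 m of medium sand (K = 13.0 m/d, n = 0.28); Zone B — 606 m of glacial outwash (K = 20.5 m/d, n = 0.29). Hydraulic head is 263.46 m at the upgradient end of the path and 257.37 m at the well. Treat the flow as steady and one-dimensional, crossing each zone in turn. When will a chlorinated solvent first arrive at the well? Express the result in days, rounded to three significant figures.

4560 days

Total head drop ΔH = 263.46 − 257.37 = 6.09 m
Continuity: the same q passes through each zone, so ΔH = q·Σ(L_j/K_j) — the zones act as resistances in series.
Σ(L/K) = 636/13.0 + 606/20.5 = 48.92 + 29.56 = 78.48 d
q = ΔH / Σ(L/K) = 6.09 / 78.48 = 0.07760 m/d (same in every zone)
Zone A: v = q/n = 0.07760/0.28 = 0.2771 m/d → t_A = 636/0.2771 = 2295 d
Zone B: v = q/n = 0.07760/0.29 = 0.2676 m/d → t_B = 606/0.2676 = 2265 d
Total t = 2295 + 2265 = 4560 d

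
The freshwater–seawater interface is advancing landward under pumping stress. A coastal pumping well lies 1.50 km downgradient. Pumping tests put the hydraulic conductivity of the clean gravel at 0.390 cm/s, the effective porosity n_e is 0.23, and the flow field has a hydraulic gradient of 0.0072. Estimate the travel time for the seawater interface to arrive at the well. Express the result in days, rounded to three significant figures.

142 days

K = 0.390 cm/s × 864 = 337.0 m/d
Specific discharge q = 337.0 × 0.0072 = 2.426 m/d
Average linear velocity = 2.426 / 0.23 = 10.55 m/d
L = 1.50 km = 1500 m
t = L / v = 1500 / 10.55 = 142.2 d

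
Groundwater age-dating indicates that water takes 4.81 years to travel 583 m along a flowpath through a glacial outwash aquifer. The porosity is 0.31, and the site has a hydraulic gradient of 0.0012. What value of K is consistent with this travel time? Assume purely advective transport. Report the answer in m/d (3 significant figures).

85.8 m/d

t = 4.81 years = 1756 d
v = L / t = 583 / 1756 = 0.3321 m/d
K = v · n / i = 0.3321 × 0.31 / 0.0012 = 85.8 m/d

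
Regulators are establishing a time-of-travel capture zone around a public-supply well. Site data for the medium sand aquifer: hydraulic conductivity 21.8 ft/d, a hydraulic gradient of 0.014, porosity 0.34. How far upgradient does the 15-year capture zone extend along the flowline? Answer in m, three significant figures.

K = 21.8 ft/d × 0.3048 = 6.645 m/d
Darcy flux q = K·i = 6.645 × 0.014 = 0.09302 m/d
v = Ki/n = 6.645·0.014/0.34 = 0.2736 m/d
T = 15 yr × 365 = 5475 d
L = v × T = 0.2736 × 5475 = 1498 m

1500 m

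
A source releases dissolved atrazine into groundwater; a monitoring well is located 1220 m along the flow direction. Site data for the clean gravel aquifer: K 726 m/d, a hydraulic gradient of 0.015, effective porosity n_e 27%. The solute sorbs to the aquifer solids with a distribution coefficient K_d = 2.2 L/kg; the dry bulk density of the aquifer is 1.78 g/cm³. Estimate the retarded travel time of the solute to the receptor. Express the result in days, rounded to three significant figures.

q = Ki = 726 × 0.015 = 10.89 m/d
Seepage velocity v = q / n = 10.89 / 0.27 = 40.33 m/d
Retardation R = 1 + ρ_b·K_d/n = 1 + 1.78×2.2/0.27 = 15.50
Contaminant velocity v_c = v/R = 40.33/15.50 = 2.602 m/d
t = L/v_c = 1220/2.602 = 469.0 d

469 days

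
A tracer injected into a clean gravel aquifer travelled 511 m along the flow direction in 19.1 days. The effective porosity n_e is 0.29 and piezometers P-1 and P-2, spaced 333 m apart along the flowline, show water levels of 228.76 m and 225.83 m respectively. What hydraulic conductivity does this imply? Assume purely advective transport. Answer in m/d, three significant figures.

Hydraulic gradient i = (228.76 − 225.83) / 333 = 2.93 / 333 = 0.008799
v = L / t = 511 / 19.1 = 26.75 m/d
K = v · n / i = 26.75 × 0.29 / 0.008799 = 882 m/d

882 m/d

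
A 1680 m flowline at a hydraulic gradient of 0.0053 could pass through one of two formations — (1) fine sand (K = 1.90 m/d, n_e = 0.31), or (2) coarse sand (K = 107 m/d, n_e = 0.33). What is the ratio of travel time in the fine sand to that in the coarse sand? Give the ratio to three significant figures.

Unit 1 (fine sand): v = 1.90×0.0053/0.31 = 0.03248 m/d, t = 1680/0.03248 = 51720 d
Unit 2 (coarse sand): v = 107×0.0053/0.33 = 1.718 m/d, t = 1680/1.718 = 977.6 d
t(fine sand) / t(coarse sand) = 51720/977.6 = 52.9

52.9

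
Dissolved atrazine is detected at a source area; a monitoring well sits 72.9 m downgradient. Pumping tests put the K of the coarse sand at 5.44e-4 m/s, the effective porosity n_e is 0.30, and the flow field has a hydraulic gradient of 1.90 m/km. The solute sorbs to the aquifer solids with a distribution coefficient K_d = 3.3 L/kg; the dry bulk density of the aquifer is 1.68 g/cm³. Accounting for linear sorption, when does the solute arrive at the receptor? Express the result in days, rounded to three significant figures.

4770 days

K = 5.44e-4 m/s × 86400 s/d = 47.00 m/d
q = Ki = 47.00 × 0.0019 = 0.08930 m/d
Average linear velocity = 0.08930 / 0.30 = 0.2977 m/d
Retardation R = 1 + ρ_b·K_d/n = 1 + 1.68×3.3/0.30 = 19.48
Contaminant velocity v_c = v/R = 0.2977/19.48 = 0.01528 m/d
t = L/v_c = 72.9/0.01528 = 4771 d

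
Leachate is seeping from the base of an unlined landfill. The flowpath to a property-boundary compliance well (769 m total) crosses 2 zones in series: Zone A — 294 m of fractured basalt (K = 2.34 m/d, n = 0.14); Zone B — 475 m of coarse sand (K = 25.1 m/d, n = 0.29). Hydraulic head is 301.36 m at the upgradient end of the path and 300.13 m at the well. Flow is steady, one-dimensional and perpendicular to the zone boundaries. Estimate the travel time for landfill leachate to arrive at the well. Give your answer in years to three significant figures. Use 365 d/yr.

57.6 years

Total head drop ΔH = 301.36 − 300.13 = 1.23 m
Steady 1-D flow in series ⇒ the Darcy flux q is identical in every zone and the zone head losses add (resistances L/K in series).
Σ(L/K) = 294/2.34 + 475/25.1 = 125.6 + 18.92 = 144.6 d
q = ΔH / Σ(L/K) = 1.23 / 144.6 = 0.008508 m/d (same in every zone)
Zone A: v = q/n = 0.008508/0.14 = 0.06077 m/d → t_A = 294/0.06077 = 4838 d
Zone B: v = q/n = 0.008508/0.29 = 0.02934 m/d → t_B = 475/0.02934 = 16190 d
Total t = 4838 + 16190 = 21030 d
   = 21030 / 365 = 57.6 yr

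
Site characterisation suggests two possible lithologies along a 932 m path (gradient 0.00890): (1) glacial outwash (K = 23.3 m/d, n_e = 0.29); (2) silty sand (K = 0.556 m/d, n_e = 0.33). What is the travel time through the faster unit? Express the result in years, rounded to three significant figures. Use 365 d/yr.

Unit 1 (glacial outwash): v = 23.3×0.0089/0.29 = 0.7151 m/d, t = 932/0.7151 = 1303 d
Unit 2 (silty sand): v = 0.556×0.0089/0.33 = 0.01500 m/d, t = 932/0.01500 = 62150 d
Faster: 1303 d / 365 = 3.57 yr

3.57 years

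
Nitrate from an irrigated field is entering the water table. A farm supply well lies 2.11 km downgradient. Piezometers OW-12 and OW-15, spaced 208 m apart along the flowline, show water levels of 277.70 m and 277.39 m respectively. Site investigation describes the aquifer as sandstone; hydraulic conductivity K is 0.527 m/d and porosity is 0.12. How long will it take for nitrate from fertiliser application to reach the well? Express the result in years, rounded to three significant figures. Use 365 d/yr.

Hydraulic gradient i = (277.70 − 277.39) / 208 = 0.31 / 208 = 0.001490
q = Ki = 0.527 × 0.001490 = 7.854e-4 m/d
Seepage velocity v = q / n = 7.854e-4 / 0.12 = 0.006545 m/d
L = 2.11 km = 2110 m
t = L / v = 2110 / 0.006545 = 322400 d
   = 322400 / 365 = 883 yr

883 years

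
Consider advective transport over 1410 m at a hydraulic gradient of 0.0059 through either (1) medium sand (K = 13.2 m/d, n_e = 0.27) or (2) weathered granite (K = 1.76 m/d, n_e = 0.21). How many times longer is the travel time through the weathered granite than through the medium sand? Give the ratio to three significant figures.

5.83

Unit 1 (medium sand): v = 13.2×0.0059/0.27 = 0.2884 m/d, t = 1410/0.2884 = 4888 d
Unit 2 (weathered granite): v = 1.76×0.0059/0.21 = 0.04945 m/d, t = 1410/0.04945 = 28520 d
t(weathered granite) / t(medium sand) = 28520/4888 = 5.83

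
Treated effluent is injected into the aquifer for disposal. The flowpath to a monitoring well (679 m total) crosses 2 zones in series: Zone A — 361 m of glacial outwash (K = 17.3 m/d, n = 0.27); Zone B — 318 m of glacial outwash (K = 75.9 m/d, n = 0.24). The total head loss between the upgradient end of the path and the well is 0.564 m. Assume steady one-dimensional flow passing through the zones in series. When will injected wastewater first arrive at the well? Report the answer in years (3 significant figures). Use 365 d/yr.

21.2 years

Continuity: the same q passes through each zone, so ΔH = q·Σ(L_j/K_j) — the zones act as resistances in series.
Σ(L/K) = 361/17.3 + 318/75.9 = 20.87 + 4.190 = 25.06 d
q = ΔH / Σ(L/K) = 0.564 / 25.06 = 0.02251 m/d (same in every zone)
Zone A: v = q/n = 0.02251/0.27 = 0.08337 m/d → t_A = 361/0.08337 = 4330 d
Zone B: v = q/n = 0.02251/0.24 = 0.09379 m/d → t_B = 318/0.09379 = 3391 d
Total t = 4330 + 3391 = 7721 d
   = 7721 / 365 = 21.2 yr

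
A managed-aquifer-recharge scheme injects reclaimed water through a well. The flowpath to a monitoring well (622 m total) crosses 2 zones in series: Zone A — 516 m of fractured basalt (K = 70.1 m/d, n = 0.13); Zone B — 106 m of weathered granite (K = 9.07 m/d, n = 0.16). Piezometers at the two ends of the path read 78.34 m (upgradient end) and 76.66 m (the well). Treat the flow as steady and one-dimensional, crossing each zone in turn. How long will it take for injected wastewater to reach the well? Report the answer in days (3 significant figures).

953 days

Total head drop ΔH = 78.34 − 76.66 = 1.68 m
Steady 1-D flow in series ⇒ the Darcy flux q is identical in every zone and the zone head losses add (resistances L/K in series).
Σ(L/K) = 516/70.1 + 106/9.07 = 7.361 + 11.69 = 19.05 d
q = ΔH / Σ(L/K) = 1.68 / 19.05 = 0.08820 m/d (same in every zone)
Zone A: v = q/n = 0.08820/0.13 = 0.6785 m/d → t_A = 516/0.6785 = 760.6 d
Zone B: v = q/n = 0.08820/0.16 = 0.5512 m/d → t_B = 106/0.5512 = 192.3 d
Total t = 760.6 + 192.3 = 952.8 d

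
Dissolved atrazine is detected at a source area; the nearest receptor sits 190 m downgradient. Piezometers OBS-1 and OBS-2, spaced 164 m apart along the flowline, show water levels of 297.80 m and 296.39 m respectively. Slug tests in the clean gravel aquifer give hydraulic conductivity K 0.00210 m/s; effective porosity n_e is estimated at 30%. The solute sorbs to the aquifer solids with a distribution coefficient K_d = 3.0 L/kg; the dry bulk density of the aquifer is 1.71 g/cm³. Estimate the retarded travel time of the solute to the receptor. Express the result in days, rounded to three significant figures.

661 days

Hydraulic gradient i = (297.80 − 296.39) / 164 = 1.41 / 164 = 0.008598
K = 0.00210 m/s × 86400 s/d = 181.4 m/d
Darcy flux q = K·i = 181.4 × 0.008598 = 1.560 m/d
v_s = q/n_e = 1.560/0.30 = 5.200 m/d
Retardation R = 1 + ρ_b·K_d/n = 1 + 1.71×3.0/0.30 = 18.10
Contaminant velocity v_c = v/R = 5.200/18.10 = 0.2873 m/d
t = L/v_c = 190/0.2873 = 661.4 d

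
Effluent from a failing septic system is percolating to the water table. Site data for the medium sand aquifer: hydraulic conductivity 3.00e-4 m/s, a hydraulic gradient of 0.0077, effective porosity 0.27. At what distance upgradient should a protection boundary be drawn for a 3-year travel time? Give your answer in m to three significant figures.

K = 3.00e-4 m/s × 86400 s/d = 25.92 m/d
Specific discharge q = 25.92 × 0.0077 = 0.1996 m/d
Average linear velocity = 0.1996 / 0.27 = 0.7392 m/d
T = 3 yr × 365 = 1095 d
L = v × T = 0.7392 × 1095 = 809.4 m

809 m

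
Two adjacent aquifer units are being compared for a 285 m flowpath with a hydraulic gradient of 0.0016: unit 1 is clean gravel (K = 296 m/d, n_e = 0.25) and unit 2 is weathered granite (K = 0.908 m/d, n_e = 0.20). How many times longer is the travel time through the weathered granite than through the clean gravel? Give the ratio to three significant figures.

Unit 1 (clean gravel): v = 296×0.0016/0.25 = 1.894 m/d, t = 285/1.894 = 150.4 d
Unit 2 (weathered granite): v = 0.908×0.0016/0.20 = 0.007264 m/d, t = 285/0.007264 = 39230 d
t(weathered granite) / t(clean gravel) = 39230/150.4 = 261

261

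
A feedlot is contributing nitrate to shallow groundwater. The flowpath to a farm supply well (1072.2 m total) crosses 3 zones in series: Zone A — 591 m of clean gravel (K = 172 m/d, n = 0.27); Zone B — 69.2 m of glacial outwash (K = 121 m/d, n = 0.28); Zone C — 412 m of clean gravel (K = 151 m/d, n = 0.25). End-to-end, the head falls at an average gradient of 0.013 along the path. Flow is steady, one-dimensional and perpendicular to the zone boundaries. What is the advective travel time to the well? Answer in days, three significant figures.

136 days

Steady 1-D flow in series ⇒ the Darcy flux q is identical in every zone and the zone head losses add (resistances L/K in series).
Σ(L/K) = 591/172 + 69.2/121 + 412/151 = 3.436 + 0.5719 + 2.728 = 6.736 d
K_eq = L_total / Σ(L/K) = 1072.2 / 6.736 = 159.2 m/d
q = K_eq · i = 159.2 × 0.013 = 2.069 m/d (same in every zone)
Zone A: v = q/n = 2.069/0.27 = 7.663 m/d → t_A = 591/7.663 = 77.12 d
Zone B: v = q/n = 2.069/0.28 = 7.390 m/d → t_B = 69.2/7.390 = 9.364 d
Zone C: v = q/n = 2.069/0.25 = 8.277 m/d → t_C = 412/8.277 = 49.78 d
Total t = 77.12 + 9.364 + 49.78 = 136.3 d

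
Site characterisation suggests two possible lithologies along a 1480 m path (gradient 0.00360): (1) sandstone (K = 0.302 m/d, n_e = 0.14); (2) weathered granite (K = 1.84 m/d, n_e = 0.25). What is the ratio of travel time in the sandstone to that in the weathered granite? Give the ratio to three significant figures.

Unit 1 (sandstone): v = 0.302×0.0036/0.14 = 0.007766 m/d, t = 1480/0.007766 = 190600 d
Unit 2 (weathered granite): v = 1.84×0.0036/0.25 = 0.02650 m/d, t = 1480/0.02650 = 55860 d
t(sandstone) / t(weathered granite) = 190600/55860 = 3.41

3.41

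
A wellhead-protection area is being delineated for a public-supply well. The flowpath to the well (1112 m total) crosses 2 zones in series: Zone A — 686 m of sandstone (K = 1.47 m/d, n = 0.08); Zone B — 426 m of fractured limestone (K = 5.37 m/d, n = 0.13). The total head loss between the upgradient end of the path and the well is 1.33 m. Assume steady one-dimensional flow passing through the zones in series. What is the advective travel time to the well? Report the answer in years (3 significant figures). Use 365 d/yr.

124 years

Steady 1-D flow in series ⇒ the Darcy flux q is identical in every zone and the zone head losses add (resistances L/K in series).
Σ(L/K) = 686/1.47 + 426/5.37 = 466.7 + 79.33 = 546.0 d
q = ΔH / Σ(L/K) = 1.33 / 546.0 = 0.002436 m/d (same in every zone)
Zone A: v = q/n = 0.002436/0.08 = 0.03045 m/d → t_A = 686/0.03045 = 22530 d
Zone B: v = q/n = 0.002436/0.13 = 0.01874 m/d → t_B = 426/0.01874 = 22730 d
Total t = 22530 + 22730 = 45260 d
   = 45260 / 365 = 124 yr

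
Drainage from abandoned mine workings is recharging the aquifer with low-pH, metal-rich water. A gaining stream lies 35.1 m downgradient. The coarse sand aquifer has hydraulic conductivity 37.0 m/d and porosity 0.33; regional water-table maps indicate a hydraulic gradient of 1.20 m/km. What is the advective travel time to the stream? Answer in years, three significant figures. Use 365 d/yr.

q = Ki = 37.0 × 0.0012 = 0.04440 m/d
Average linear velocity = 0.04440 / 0.33 = 0.1345 m/d
t = L / v = 35.1 / 0.1345 = 260.9 d
   = 260.9 / 365 = 0.715 yr

0.715 years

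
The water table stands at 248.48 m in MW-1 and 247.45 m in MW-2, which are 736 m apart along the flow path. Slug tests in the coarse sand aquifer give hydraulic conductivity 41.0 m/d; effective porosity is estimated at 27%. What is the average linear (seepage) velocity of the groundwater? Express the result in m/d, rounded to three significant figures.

Hydraulic gradient i = (248.48 − 247.45) / 736 = 1.03 / 736 = 0.001399
Darcy flux q = K·i = 41.0 × 0.001399 = 0.05738 m/d
Seepage velocity v = q / n = 0.05738 / 0.27 = 0.2125 m/d

0.213 m/d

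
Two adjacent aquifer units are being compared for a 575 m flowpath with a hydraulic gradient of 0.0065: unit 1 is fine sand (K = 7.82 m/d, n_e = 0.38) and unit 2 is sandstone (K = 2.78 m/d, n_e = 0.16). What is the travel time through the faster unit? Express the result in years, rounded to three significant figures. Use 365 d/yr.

11.8 years

Unit 1 (fine sand): v = 7.82×0.0065/0.38 = 0.1338 m/d, t = 575/0.1338 = 4299 d
Unit 2 (sandstone): v = 2.78×0.0065/0.16 = 0.1129 m/d, t = 575/0.1129 = 5091 d
Faster: 4299 d / 365 = 11.8 yr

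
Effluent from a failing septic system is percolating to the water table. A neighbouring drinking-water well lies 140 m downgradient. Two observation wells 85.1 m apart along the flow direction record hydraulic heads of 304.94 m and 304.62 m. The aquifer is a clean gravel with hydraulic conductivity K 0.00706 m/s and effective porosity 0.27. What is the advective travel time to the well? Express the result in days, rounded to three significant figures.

16.5 days

Hydraulic gradient i = (304.94 − 304.62) / 85.1 = 0.32 / 85.1 = 0.003760
K = 0.00706 m/s × 86400 s/d = 610.0 m/d
Specific discharge q = 610.0 × 0.003760 = 2.294 m/d
Seepage velocity v = q / n = 2.294 / 0.27 = 8.495 m/d
t = L / v = 140 / 8.495 = 16.48 d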